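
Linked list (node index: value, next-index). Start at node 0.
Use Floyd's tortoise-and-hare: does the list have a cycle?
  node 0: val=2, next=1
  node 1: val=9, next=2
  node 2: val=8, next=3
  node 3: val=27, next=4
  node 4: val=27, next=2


Floyd's tortoise (slow, +1) and hare (fast, +2):
  init: slow=0, fast=0
  step 1: slow=1, fast=2
  step 2: slow=2, fast=4
  step 3: slow=3, fast=3
  slow == fast at node 3: cycle detected

Cycle: yes


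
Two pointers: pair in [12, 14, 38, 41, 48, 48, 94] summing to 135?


lo=0(12)+hi=6(94)=106
lo=1(14)+hi=6(94)=108
lo=2(38)+hi=6(94)=132
lo=3(41)+hi=6(94)=135

Yes: 41+94=135


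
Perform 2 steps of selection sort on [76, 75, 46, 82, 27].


Initial: [76, 75, 46, 82, 27]
Step 1: min=27 at 4
  Swap: [27, 75, 46, 82, 76]
Step 2: min=46 at 2
  Swap: [27, 46, 75, 82, 76]

After 2 steps: [27, 46, 75, 82, 76]


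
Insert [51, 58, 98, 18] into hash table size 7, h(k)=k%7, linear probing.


Insert 51: h=2 -> slot 2
Insert 58: h=2, 1 probes -> slot 3
Insert 98: h=0 -> slot 0
Insert 18: h=4 -> slot 4

Table: [98, None, 51, 58, 18, None, None]


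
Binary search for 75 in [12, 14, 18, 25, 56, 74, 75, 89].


Step 1: lo=0, hi=7, mid=3, val=25
Step 2: lo=4, hi=7, mid=5, val=74
Step 3: lo=6, hi=7, mid=6, val=75

Found at index 6


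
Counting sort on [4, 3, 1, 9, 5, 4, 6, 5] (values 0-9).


Input: [4, 3, 1, 9, 5, 4, 6, 5]
Counts: [0, 1, 0, 1, 2, 2, 1, 0, 0, 1]

Sorted: [1, 3, 4, 4, 5, 5, 6, 9]


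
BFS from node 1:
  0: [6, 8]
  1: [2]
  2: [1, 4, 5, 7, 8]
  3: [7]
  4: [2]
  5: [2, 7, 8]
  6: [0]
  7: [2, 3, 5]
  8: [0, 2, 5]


Visit 1, enqueue [2]
Visit 2, enqueue [4, 5, 7, 8]
Visit 4, enqueue []
Visit 5, enqueue []
Visit 7, enqueue [3]
Visit 8, enqueue [0]
Visit 3, enqueue []
Visit 0, enqueue [6]
Visit 6, enqueue []

BFS order: [1, 2, 4, 5, 7, 8, 3, 0, 6]


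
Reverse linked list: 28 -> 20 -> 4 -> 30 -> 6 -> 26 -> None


Step 1: curr=28, set curr.next=prev(None) | reversed so far: 28
Step 2: curr=20, set curr.next=prev(28) | reversed so far: 20 -> 28
Step 3: curr=4, set curr.next=prev(20) | reversed so far: 4 -> 20 -> 28
Step 4: curr=30, set curr.next=prev(4) | reversed so far: 30 -> 4 -> 20 -> 28
Step 5: curr=6, set curr.next=prev(30) | reversed so far: 6 -> 30 -> 4 -> 20 -> 28
Step 6: curr=26, set curr.next=prev(6) | reversed so far: 26 -> 6 -> 30 -> 4 -> 20 -> 28

26 -> 6 -> 30 -> 4 -> 20 -> 28 -> None


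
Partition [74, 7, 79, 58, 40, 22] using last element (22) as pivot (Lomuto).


Pivot: 22
  7 <= 22: swap -> [7, 74, 79, 58, 40, 22]
Place pivot at 1: [7, 22, 79, 58, 40, 74]

Partitioned: [7, 22, 79, 58, 40, 74]


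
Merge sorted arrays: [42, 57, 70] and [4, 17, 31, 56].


Take 4 from B
Take 17 from B
Take 31 from B
Take 42 from A
Take 56 from B

Merged: [4, 17, 31, 42, 56, 57, 70]


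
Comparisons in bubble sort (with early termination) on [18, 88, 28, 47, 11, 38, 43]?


Algorithm: bubble sort (with early termination)
Input: [18, 88, 28, 47, 11, 38, 43]
Sorted: [11, 18, 28, 38, 43, 47, 88]

20


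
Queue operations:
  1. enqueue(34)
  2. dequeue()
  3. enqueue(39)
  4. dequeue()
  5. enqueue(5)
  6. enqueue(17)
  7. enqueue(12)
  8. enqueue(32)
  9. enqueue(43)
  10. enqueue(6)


enqueue(34) -> [34]
dequeue()->34, []
enqueue(39) -> [39]
dequeue()->39, []
enqueue(5) -> [5]
enqueue(17) -> [5, 17]
enqueue(12) -> [5, 17, 12]
enqueue(32) -> [5, 17, 12, 32]
enqueue(43) -> [5, 17, 12, 32, 43]
enqueue(6) -> [5, 17, 12, 32, 43, 6]

Final queue: [5, 17, 12, 32, 43, 6]


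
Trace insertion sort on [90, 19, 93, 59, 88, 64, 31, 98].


Initial: [90, 19, 93, 59, 88, 64, 31, 98]
Insert 19: [19, 90, 93, 59, 88, 64, 31, 98]
Insert 93: [19, 90, 93, 59, 88, 64, 31, 98]
Insert 59: [19, 59, 90, 93, 88, 64, 31, 98]
Insert 88: [19, 59, 88, 90, 93, 64, 31, 98]
Insert 64: [19, 59, 64, 88, 90, 93, 31, 98]
Insert 31: [19, 31, 59, 64, 88, 90, 93, 98]
Insert 98: [19, 31, 59, 64, 88, 90, 93, 98]

Sorted: [19, 31, 59, 64, 88, 90, 93, 98]


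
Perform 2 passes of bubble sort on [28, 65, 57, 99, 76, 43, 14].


Initial: [28, 65, 57, 99, 76, 43, 14]
Pass 1: [28, 57, 65, 76, 43, 14, 99] (4 swaps)
Pass 2: [28, 57, 65, 43, 14, 76, 99] (2 swaps)

After 2 passes: [28, 57, 65, 43, 14, 76, 99]


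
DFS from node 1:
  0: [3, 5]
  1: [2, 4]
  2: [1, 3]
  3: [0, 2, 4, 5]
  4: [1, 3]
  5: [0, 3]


Visit 1, push [4, 2]
Visit 2, push [3]
Visit 3, push [5, 4, 0]
Visit 0, push [5]
Visit 5, push []
Visit 4, push []

DFS order: [1, 2, 3, 0, 5, 4]


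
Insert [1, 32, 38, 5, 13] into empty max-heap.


Insert 1: [1]
Insert 32: [32, 1]
Insert 38: [38, 1, 32]
Insert 5: [38, 5, 32, 1]
Insert 13: [38, 13, 32, 1, 5]

Final heap: [38, 13, 32, 1, 5]


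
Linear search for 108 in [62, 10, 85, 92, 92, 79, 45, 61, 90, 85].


i=0: 62!=108
i=1: 10!=108
i=2: 85!=108
i=3: 92!=108
i=4: 92!=108
i=5: 79!=108
i=6: 45!=108
i=7: 61!=108
i=8: 90!=108
i=9: 85!=108

Not found, 10 comps


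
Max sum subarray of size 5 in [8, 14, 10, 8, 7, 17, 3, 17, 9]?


[0:5]: 47
[1:6]: 56
[2:7]: 45
[3:8]: 52
[4:9]: 53

Max: 56 at [1:6]


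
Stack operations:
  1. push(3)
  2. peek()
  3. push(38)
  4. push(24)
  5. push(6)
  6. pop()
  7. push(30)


push(3) -> [3]
peek()->3
push(38) -> [3, 38]
push(24) -> [3, 38, 24]
push(6) -> [3, 38, 24, 6]
pop()->6, [3, 38, 24]
push(30) -> [3, 38, 24, 30]

Final stack: [3, 38, 24, 30]


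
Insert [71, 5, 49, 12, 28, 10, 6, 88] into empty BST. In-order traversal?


Insert 71: root
Insert 5: L from 71
Insert 49: L from 71 -> R from 5
Insert 12: L from 71 -> R from 5 -> L from 49
Insert 28: L from 71 -> R from 5 -> L from 49 -> R from 12
Insert 10: L from 71 -> R from 5 -> L from 49 -> L from 12
Insert 6: L from 71 -> R from 5 -> L from 49 -> L from 12 -> L from 10
Insert 88: R from 71

In-order: [5, 6, 10, 12, 28, 49, 71, 88]


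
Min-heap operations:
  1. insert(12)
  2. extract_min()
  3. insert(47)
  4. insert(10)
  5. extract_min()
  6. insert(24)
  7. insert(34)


insert(12) -> [12]
extract_min()->12, []
insert(47) -> [47]
insert(10) -> [10, 47]
extract_min()->10, [47]
insert(24) -> [24, 47]
insert(34) -> [24, 47, 34]

Final heap: [24, 47, 34]


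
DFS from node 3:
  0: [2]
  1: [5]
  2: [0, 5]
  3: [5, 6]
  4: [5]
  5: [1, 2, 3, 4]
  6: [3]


Visit 3, push [6, 5]
Visit 5, push [4, 2, 1]
Visit 1, push []
Visit 2, push [0]
Visit 0, push []
Visit 4, push []
Visit 6, push []

DFS order: [3, 5, 1, 2, 0, 4, 6]


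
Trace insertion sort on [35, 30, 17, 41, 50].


Initial: [35, 30, 17, 41, 50]
Insert 30: [30, 35, 17, 41, 50]
Insert 17: [17, 30, 35, 41, 50]
Insert 41: [17, 30, 35, 41, 50]
Insert 50: [17, 30, 35, 41, 50]

Sorted: [17, 30, 35, 41, 50]


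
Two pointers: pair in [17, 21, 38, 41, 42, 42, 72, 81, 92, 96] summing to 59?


lo=0(17)+hi=9(96)=113
lo=0(17)+hi=8(92)=109
lo=0(17)+hi=7(81)=98
lo=0(17)+hi=6(72)=89
lo=0(17)+hi=5(42)=59

Yes: 17+42=59


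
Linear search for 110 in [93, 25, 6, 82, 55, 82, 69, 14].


i=0: 93!=110
i=1: 25!=110
i=2: 6!=110
i=3: 82!=110
i=4: 55!=110
i=5: 82!=110
i=6: 69!=110
i=7: 14!=110

Not found, 8 comps


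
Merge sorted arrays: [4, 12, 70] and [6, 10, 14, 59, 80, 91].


Take 4 from A
Take 6 from B
Take 10 from B
Take 12 from A
Take 14 from B
Take 59 from B
Take 70 from A

Merged: [4, 6, 10, 12, 14, 59, 70, 80, 91]


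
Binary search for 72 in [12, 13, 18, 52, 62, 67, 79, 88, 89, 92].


Step 1: lo=0, hi=9, mid=4, val=62
Step 2: lo=5, hi=9, mid=7, val=88
Step 3: lo=5, hi=6, mid=5, val=67
Step 4: lo=6, hi=6, mid=6, val=79

Not found


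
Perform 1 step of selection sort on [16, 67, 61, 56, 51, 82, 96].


Initial: [16, 67, 61, 56, 51, 82, 96]
Step 1: min=16 at 0
  Swap: [16, 67, 61, 56, 51, 82, 96]

After 1 step: [16, 67, 61, 56, 51, 82, 96]


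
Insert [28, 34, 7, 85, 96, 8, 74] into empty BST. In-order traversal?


Insert 28: root
Insert 34: R from 28
Insert 7: L from 28
Insert 85: R from 28 -> R from 34
Insert 96: R from 28 -> R from 34 -> R from 85
Insert 8: L from 28 -> R from 7
Insert 74: R from 28 -> R from 34 -> L from 85

In-order: [7, 8, 28, 34, 74, 85, 96]


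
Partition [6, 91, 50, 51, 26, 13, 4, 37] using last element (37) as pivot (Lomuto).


Pivot: 37
  6 <= 37: advance i (no swap)
  26 <= 37: swap -> [6, 26, 50, 51, 91, 13, 4, 37]
  13 <= 37: swap -> [6, 26, 13, 51, 91, 50, 4, 37]
  4 <= 37: swap -> [6, 26, 13, 4, 91, 50, 51, 37]
Place pivot at 4: [6, 26, 13, 4, 37, 50, 51, 91]

Partitioned: [6, 26, 13, 4, 37, 50, 51, 91]


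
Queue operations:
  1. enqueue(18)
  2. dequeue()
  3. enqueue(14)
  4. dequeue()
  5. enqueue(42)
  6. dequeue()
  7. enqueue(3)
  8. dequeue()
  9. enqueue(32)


enqueue(18) -> [18]
dequeue()->18, []
enqueue(14) -> [14]
dequeue()->14, []
enqueue(42) -> [42]
dequeue()->42, []
enqueue(3) -> [3]
dequeue()->3, []
enqueue(32) -> [32]

Final queue: [32]


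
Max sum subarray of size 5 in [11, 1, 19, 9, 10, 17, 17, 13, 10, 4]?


[0:5]: 50
[1:6]: 56
[2:7]: 72
[3:8]: 66
[4:9]: 67
[5:10]: 61

Max: 72 at [2:7]


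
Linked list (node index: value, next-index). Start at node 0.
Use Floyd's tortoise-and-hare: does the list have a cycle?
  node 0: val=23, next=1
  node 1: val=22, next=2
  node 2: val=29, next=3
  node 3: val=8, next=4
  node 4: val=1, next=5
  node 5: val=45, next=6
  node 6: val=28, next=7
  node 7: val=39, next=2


Floyd's tortoise (slow, +1) and hare (fast, +2):
  init: slow=0, fast=0
  step 1: slow=1, fast=2
  step 2: slow=2, fast=4
  step 3: slow=3, fast=6
  step 4: slow=4, fast=2
  step 5: slow=5, fast=4
  step 6: slow=6, fast=6
  slow == fast at node 6: cycle detected

Cycle: yes


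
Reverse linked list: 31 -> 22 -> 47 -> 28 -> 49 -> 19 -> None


Step 1: curr=31, set curr.next=prev(None) | reversed so far: 31
Step 2: curr=22, set curr.next=prev(31) | reversed so far: 22 -> 31
Step 3: curr=47, set curr.next=prev(22) | reversed so far: 47 -> 22 -> 31
Step 4: curr=28, set curr.next=prev(47) | reversed so far: 28 -> 47 -> 22 -> 31
Step 5: curr=49, set curr.next=prev(28) | reversed so far: 49 -> 28 -> 47 -> 22 -> 31
Step 6: curr=19, set curr.next=prev(49) | reversed so far: 19 -> 49 -> 28 -> 47 -> 22 -> 31

19 -> 49 -> 28 -> 47 -> 22 -> 31 -> None


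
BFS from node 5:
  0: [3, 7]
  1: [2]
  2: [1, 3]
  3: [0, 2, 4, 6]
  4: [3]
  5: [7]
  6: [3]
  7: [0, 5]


Visit 5, enqueue [7]
Visit 7, enqueue [0]
Visit 0, enqueue [3]
Visit 3, enqueue [2, 4, 6]
Visit 2, enqueue [1]
Visit 4, enqueue []
Visit 6, enqueue []
Visit 1, enqueue []

BFS order: [5, 7, 0, 3, 2, 4, 6, 1]


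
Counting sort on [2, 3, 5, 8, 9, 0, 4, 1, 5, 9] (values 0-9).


Input: [2, 3, 5, 8, 9, 0, 4, 1, 5, 9]
Counts: [1, 1, 1, 1, 1, 2, 0, 0, 1, 2]

Sorted: [0, 1, 2, 3, 4, 5, 5, 8, 9, 9]


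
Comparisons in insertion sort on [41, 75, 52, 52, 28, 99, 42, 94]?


Algorithm: insertion sort
Input: [41, 75, 52, 52, 28, 99, 42, 94]
Sorted: [28, 41, 42, 52, 52, 75, 94, 99]

17


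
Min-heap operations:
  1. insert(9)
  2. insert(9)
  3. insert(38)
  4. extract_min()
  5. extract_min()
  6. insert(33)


insert(9) -> [9]
insert(9) -> [9, 9]
insert(38) -> [9, 9, 38]
extract_min()->9, [9, 38]
extract_min()->9, [38]
insert(33) -> [33, 38]

Final heap: [33, 38]


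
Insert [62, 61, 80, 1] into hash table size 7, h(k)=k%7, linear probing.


Insert 62: h=6 -> slot 6
Insert 61: h=5 -> slot 5
Insert 80: h=3 -> slot 3
Insert 1: h=1 -> slot 1

Table: [None, 1, None, 80, None, 61, 62]


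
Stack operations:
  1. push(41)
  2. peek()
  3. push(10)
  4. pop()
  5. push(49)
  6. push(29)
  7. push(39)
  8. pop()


push(41) -> [41]
peek()->41
push(10) -> [41, 10]
pop()->10, [41]
push(49) -> [41, 49]
push(29) -> [41, 49, 29]
push(39) -> [41, 49, 29, 39]
pop()->39, [41, 49, 29]

Final stack: [41, 49, 29]


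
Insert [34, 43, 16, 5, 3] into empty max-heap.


Insert 34: [34]
Insert 43: [43, 34]
Insert 16: [43, 34, 16]
Insert 5: [43, 34, 16, 5]
Insert 3: [43, 34, 16, 5, 3]

Final heap: [43, 34, 16, 5, 3]


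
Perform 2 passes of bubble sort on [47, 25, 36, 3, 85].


Initial: [47, 25, 36, 3, 85]
Pass 1: [25, 36, 3, 47, 85] (3 swaps)
Pass 2: [25, 3, 36, 47, 85] (1 swaps)

After 2 passes: [25, 3, 36, 47, 85]


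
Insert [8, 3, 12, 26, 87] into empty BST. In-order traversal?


Insert 8: root
Insert 3: L from 8
Insert 12: R from 8
Insert 26: R from 8 -> R from 12
Insert 87: R from 8 -> R from 12 -> R from 26

In-order: [3, 8, 12, 26, 87]


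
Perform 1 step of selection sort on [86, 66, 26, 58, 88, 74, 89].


Initial: [86, 66, 26, 58, 88, 74, 89]
Step 1: min=26 at 2
  Swap: [26, 66, 86, 58, 88, 74, 89]

After 1 step: [26, 66, 86, 58, 88, 74, 89]


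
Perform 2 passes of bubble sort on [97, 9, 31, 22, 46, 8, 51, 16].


Initial: [97, 9, 31, 22, 46, 8, 51, 16]
Pass 1: [9, 31, 22, 46, 8, 51, 16, 97] (7 swaps)
Pass 2: [9, 22, 31, 8, 46, 16, 51, 97] (3 swaps)

After 2 passes: [9, 22, 31, 8, 46, 16, 51, 97]


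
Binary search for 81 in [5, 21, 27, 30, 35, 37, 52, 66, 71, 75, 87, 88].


Step 1: lo=0, hi=11, mid=5, val=37
Step 2: lo=6, hi=11, mid=8, val=71
Step 3: lo=9, hi=11, mid=10, val=87
Step 4: lo=9, hi=9, mid=9, val=75

Not found


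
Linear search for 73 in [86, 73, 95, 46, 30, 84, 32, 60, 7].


i=0: 86!=73
i=1: 73==73 found!

Found at 1, 2 comps


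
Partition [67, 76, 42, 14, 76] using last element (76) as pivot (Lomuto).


Pivot: 76
  67 <= 76: advance i (no swap)
  76 <= 76: advance i (no swap)
  42 <= 76: advance i (no swap)
  14 <= 76: advance i (no swap)
Place pivot at 4: [67, 76, 42, 14, 76]

Partitioned: [67, 76, 42, 14, 76]


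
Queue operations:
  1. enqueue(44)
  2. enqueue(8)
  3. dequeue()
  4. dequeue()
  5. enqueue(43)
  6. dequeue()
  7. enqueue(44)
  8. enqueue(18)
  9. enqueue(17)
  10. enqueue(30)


enqueue(44) -> [44]
enqueue(8) -> [44, 8]
dequeue()->44, [8]
dequeue()->8, []
enqueue(43) -> [43]
dequeue()->43, []
enqueue(44) -> [44]
enqueue(18) -> [44, 18]
enqueue(17) -> [44, 18, 17]
enqueue(30) -> [44, 18, 17, 30]

Final queue: [44, 18, 17, 30]


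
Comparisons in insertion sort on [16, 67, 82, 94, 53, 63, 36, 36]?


Algorithm: insertion sort
Input: [16, 67, 82, 94, 53, 63, 36, 36]
Sorted: [16, 36, 36, 53, 63, 67, 82, 94]

23


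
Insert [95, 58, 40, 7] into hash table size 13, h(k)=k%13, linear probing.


Insert 95: h=4 -> slot 4
Insert 58: h=6 -> slot 6
Insert 40: h=1 -> slot 1
Insert 7: h=7 -> slot 7

Table: [None, 40, None, None, 95, None, 58, 7, None, None, None, None, None]


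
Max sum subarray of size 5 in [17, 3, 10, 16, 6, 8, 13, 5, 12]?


[0:5]: 52
[1:6]: 43
[2:7]: 53
[3:8]: 48
[4:9]: 44

Max: 53 at [2:7]


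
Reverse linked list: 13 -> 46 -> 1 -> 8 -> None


Step 1: curr=13, set curr.next=prev(None) | reversed so far: 13
Step 2: curr=46, set curr.next=prev(13) | reversed so far: 46 -> 13
Step 3: curr=1, set curr.next=prev(46) | reversed so far: 1 -> 46 -> 13
Step 4: curr=8, set curr.next=prev(1) | reversed so far: 8 -> 1 -> 46 -> 13

8 -> 1 -> 46 -> 13 -> None


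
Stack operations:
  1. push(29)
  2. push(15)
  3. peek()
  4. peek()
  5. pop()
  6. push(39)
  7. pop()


push(29) -> [29]
push(15) -> [29, 15]
peek()->15
peek()->15
pop()->15, [29]
push(39) -> [29, 39]
pop()->39, [29]

Final stack: [29]


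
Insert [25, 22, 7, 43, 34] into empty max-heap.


Insert 25: [25]
Insert 22: [25, 22]
Insert 7: [25, 22, 7]
Insert 43: [43, 25, 7, 22]
Insert 34: [43, 34, 7, 22, 25]

Final heap: [43, 34, 7, 22, 25]


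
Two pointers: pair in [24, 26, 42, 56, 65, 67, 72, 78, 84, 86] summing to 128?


lo=0(24)+hi=9(86)=110
lo=1(26)+hi=9(86)=112
lo=2(42)+hi=9(86)=128

Yes: 42+86=128


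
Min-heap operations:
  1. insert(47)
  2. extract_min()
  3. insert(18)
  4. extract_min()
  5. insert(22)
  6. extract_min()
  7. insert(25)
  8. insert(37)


insert(47) -> [47]
extract_min()->47, []
insert(18) -> [18]
extract_min()->18, []
insert(22) -> [22]
extract_min()->22, []
insert(25) -> [25]
insert(37) -> [25, 37]

Final heap: [25, 37]


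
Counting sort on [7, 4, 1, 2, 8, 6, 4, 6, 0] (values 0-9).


Input: [7, 4, 1, 2, 8, 6, 4, 6, 0]
Counts: [1, 1, 1, 0, 2, 0, 2, 1, 1, 0]

Sorted: [0, 1, 2, 4, 4, 6, 6, 7, 8]


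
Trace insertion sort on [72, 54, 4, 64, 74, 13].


Initial: [72, 54, 4, 64, 74, 13]
Insert 54: [54, 72, 4, 64, 74, 13]
Insert 4: [4, 54, 72, 64, 74, 13]
Insert 64: [4, 54, 64, 72, 74, 13]
Insert 74: [4, 54, 64, 72, 74, 13]
Insert 13: [4, 13, 54, 64, 72, 74]

Sorted: [4, 13, 54, 64, 72, 74]


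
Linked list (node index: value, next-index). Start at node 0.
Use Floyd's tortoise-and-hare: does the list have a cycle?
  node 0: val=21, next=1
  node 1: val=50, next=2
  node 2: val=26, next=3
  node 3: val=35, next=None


Floyd's tortoise (slow, +1) and hare (fast, +2):
  init: slow=0, fast=0
  step 1: slow=1, fast=2
  step 2: fast 2->3->None, no cycle

Cycle: no


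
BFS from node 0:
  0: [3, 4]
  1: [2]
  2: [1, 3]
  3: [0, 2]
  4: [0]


Visit 0, enqueue [3, 4]
Visit 3, enqueue [2]
Visit 4, enqueue []
Visit 2, enqueue [1]
Visit 1, enqueue []

BFS order: [0, 3, 4, 2, 1]


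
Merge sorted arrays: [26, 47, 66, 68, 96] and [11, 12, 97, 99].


Take 11 from B
Take 12 from B
Take 26 from A
Take 47 from A
Take 66 from A
Take 68 from A
Take 96 from A

Merged: [11, 12, 26, 47, 66, 68, 96, 97, 99]


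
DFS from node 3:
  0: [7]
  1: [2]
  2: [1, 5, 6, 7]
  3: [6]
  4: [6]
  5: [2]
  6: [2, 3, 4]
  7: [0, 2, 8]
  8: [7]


Visit 3, push [6]
Visit 6, push [4, 2]
Visit 2, push [7, 5, 1]
Visit 1, push []
Visit 5, push []
Visit 7, push [8, 0]
Visit 0, push []
Visit 8, push []
Visit 4, push []

DFS order: [3, 6, 2, 1, 5, 7, 0, 8, 4]


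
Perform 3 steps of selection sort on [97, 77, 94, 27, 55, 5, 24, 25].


Initial: [97, 77, 94, 27, 55, 5, 24, 25]
Step 1: min=5 at 5
  Swap: [5, 77, 94, 27, 55, 97, 24, 25]
Step 2: min=24 at 6
  Swap: [5, 24, 94, 27, 55, 97, 77, 25]
Step 3: min=25 at 7
  Swap: [5, 24, 25, 27, 55, 97, 77, 94]

After 3 steps: [5, 24, 25, 27, 55, 97, 77, 94]


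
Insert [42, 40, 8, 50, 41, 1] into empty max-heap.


Insert 42: [42]
Insert 40: [42, 40]
Insert 8: [42, 40, 8]
Insert 50: [50, 42, 8, 40]
Insert 41: [50, 42, 8, 40, 41]
Insert 1: [50, 42, 8, 40, 41, 1]

Final heap: [50, 42, 8, 40, 41, 1]


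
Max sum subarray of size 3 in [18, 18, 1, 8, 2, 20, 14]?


[0:3]: 37
[1:4]: 27
[2:5]: 11
[3:6]: 30
[4:7]: 36

Max: 37 at [0:3]


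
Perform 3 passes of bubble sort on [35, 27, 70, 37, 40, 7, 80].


Initial: [35, 27, 70, 37, 40, 7, 80]
Pass 1: [27, 35, 37, 40, 7, 70, 80] (4 swaps)
Pass 2: [27, 35, 37, 7, 40, 70, 80] (1 swaps)
Pass 3: [27, 35, 7, 37, 40, 70, 80] (1 swaps)

After 3 passes: [27, 35, 7, 37, 40, 70, 80]


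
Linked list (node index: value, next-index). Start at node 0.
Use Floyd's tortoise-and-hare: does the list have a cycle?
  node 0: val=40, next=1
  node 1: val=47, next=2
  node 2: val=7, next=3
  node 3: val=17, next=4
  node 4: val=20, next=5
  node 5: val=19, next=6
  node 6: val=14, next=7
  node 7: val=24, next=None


Floyd's tortoise (slow, +1) and hare (fast, +2):
  init: slow=0, fast=0
  step 1: slow=1, fast=2
  step 2: slow=2, fast=4
  step 3: slow=3, fast=6
  step 4: fast 6->7->None, no cycle

Cycle: no


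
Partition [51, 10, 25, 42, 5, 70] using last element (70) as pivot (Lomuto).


Pivot: 70
  51 <= 70: advance i (no swap)
  10 <= 70: advance i (no swap)
  25 <= 70: advance i (no swap)
  42 <= 70: advance i (no swap)
  5 <= 70: advance i (no swap)
Place pivot at 5: [51, 10, 25, 42, 5, 70]

Partitioned: [51, 10, 25, 42, 5, 70]


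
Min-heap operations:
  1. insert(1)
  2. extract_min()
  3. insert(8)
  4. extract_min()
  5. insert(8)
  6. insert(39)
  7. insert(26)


insert(1) -> [1]
extract_min()->1, []
insert(8) -> [8]
extract_min()->8, []
insert(8) -> [8]
insert(39) -> [8, 39]
insert(26) -> [8, 39, 26]

Final heap: [8, 39, 26]


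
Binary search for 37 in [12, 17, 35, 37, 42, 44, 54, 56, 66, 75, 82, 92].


Step 1: lo=0, hi=11, mid=5, val=44
Step 2: lo=0, hi=4, mid=2, val=35
Step 3: lo=3, hi=4, mid=3, val=37

Found at index 3


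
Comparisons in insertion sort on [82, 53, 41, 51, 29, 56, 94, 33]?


Algorithm: insertion sort
Input: [82, 53, 41, 51, 29, 56, 94, 33]
Sorted: [29, 33, 41, 51, 53, 56, 82, 94]

20


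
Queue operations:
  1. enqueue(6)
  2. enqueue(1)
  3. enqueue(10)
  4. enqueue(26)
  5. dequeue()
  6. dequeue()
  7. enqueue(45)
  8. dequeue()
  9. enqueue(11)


enqueue(6) -> [6]
enqueue(1) -> [6, 1]
enqueue(10) -> [6, 1, 10]
enqueue(26) -> [6, 1, 10, 26]
dequeue()->6, [1, 10, 26]
dequeue()->1, [10, 26]
enqueue(45) -> [10, 26, 45]
dequeue()->10, [26, 45]
enqueue(11) -> [26, 45, 11]

Final queue: [26, 45, 11]


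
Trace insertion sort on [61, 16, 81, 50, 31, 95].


Initial: [61, 16, 81, 50, 31, 95]
Insert 16: [16, 61, 81, 50, 31, 95]
Insert 81: [16, 61, 81, 50, 31, 95]
Insert 50: [16, 50, 61, 81, 31, 95]
Insert 31: [16, 31, 50, 61, 81, 95]
Insert 95: [16, 31, 50, 61, 81, 95]

Sorted: [16, 31, 50, 61, 81, 95]


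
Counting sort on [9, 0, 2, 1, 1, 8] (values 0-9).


Input: [9, 0, 2, 1, 1, 8]
Counts: [1, 2, 1, 0, 0, 0, 0, 0, 1, 1]

Sorted: [0, 1, 1, 2, 8, 9]


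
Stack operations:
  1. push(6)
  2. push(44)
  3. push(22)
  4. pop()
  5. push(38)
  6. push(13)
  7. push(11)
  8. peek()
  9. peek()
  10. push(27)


push(6) -> [6]
push(44) -> [6, 44]
push(22) -> [6, 44, 22]
pop()->22, [6, 44]
push(38) -> [6, 44, 38]
push(13) -> [6, 44, 38, 13]
push(11) -> [6, 44, 38, 13, 11]
peek()->11
peek()->11
push(27) -> [6, 44, 38, 13, 11, 27]

Final stack: [6, 44, 38, 13, 11, 27]


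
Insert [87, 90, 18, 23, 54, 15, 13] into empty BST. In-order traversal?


Insert 87: root
Insert 90: R from 87
Insert 18: L from 87
Insert 23: L from 87 -> R from 18
Insert 54: L from 87 -> R from 18 -> R from 23
Insert 15: L from 87 -> L from 18
Insert 13: L from 87 -> L from 18 -> L from 15

In-order: [13, 15, 18, 23, 54, 87, 90]


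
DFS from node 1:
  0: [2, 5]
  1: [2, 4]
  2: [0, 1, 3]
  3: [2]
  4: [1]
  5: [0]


Visit 1, push [4, 2]
Visit 2, push [3, 0]
Visit 0, push [5]
Visit 5, push []
Visit 3, push []
Visit 4, push []

DFS order: [1, 2, 0, 5, 3, 4]


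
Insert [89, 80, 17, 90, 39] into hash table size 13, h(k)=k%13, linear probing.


Insert 89: h=11 -> slot 11
Insert 80: h=2 -> slot 2
Insert 17: h=4 -> slot 4
Insert 90: h=12 -> slot 12
Insert 39: h=0 -> slot 0

Table: [39, None, 80, None, 17, None, None, None, None, None, None, 89, 90]


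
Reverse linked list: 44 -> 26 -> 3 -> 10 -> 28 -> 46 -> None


Step 1: curr=44, set curr.next=prev(None) | reversed so far: 44
Step 2: curr=26, set curr.next=prev(44) | reversed so far: 26 -> 44
Step 3: curr=3, set curr.next=prev(26) | reversed so far: 3 -> 26 -> 44
Step 4: curr=10, set curr.next=prev(3) | reversed so far: 10 -> 3 -> 26 -> 44
Step 5: curr=28, set curr.next=prev(10) | reversed so far: 28 -> 10 -> 3 -> 26 -> 44
Step 6: curr=46, set curr.next=prev(28) | reversed so far: 46 -> 28 -> 10 -> 3 -> 26 -> 44

46 -> 28 -> 10 -> 3 -> 26 -> 44 -> None


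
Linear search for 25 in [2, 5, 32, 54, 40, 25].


i=0: 2!=25
i=1: 5!=25
i=2: 32!=25
i=3: 54!=25
i=4: 40!=25
i=5: 25==25 found!

Found at 5, 6 comps


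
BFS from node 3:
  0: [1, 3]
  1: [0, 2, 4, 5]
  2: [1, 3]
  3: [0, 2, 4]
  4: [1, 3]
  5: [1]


Visit 3, enqueue [0, 2, 4]
Visit 0, enqueue [1]
Visit 2, enqueue []
Visit 4, enqueue []
Visit 1, enqueue [5]
Visit 5, enqueue []

BFS order: [3, 0, 2, 4, 1, 5]


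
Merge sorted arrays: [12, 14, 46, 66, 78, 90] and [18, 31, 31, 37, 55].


Take 12 from A
Take 14 from A
Take 18 from B
Take 31 from B
Take 31 from B
Take 37 from B
Take 46 from A
Take 55 from B

Merged: [12, 14, 18, 31, 31, 37, 46, 55, 66, 78, 90]


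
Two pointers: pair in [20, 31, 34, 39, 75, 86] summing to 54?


lo=0(20)+hi=5(86)=106
lo=0(20)+hi=4(75)=95
lo=0(20)+hi=3(39)=59
lo=0(20)+hi=2(34)=54

Yes: 20+34=54


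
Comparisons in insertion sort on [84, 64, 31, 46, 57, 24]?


Algorithm: insertion sort
Input: [84, 64, 31, 46, 57, 24]
Sorted: [24, 31, 46, 57, 64, 84]

14


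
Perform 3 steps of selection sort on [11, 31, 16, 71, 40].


Initial: [11, 31, 16, 71, 40]
Step 1: min=11 at 0
  Swap: [11, 31, 16, 71, 40]
Step 2: min=16 at 2
  Swap: [11, 16, 31, 71, 40]
Step 3: min=31 at 2
  Swap: [11, 16, 31, 71, 40]

After 3 steps: [11, 16, 31, 71, 40]


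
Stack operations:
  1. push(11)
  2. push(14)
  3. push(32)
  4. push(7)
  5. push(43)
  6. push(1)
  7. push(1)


push(11) -> [11]
push(14) -> [11, 14]
push(32) -> [11, 14, 32]
push(7) -> [11, 14, 32, 7]
push(43) -> [11, 14, 32, 7, 43]
push(1) -> [11, 14, 32, 7, 43, 1]
push(1) -> [11, 14, 32, 7, 43, 1, 1]

Final stack: [11, 14, 32, 7, 43, 1, 1]


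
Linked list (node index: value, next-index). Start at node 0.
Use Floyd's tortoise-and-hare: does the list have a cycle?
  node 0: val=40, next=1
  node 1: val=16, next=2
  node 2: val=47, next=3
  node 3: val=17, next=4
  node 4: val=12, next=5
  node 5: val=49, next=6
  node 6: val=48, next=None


Floyd's tortoise (slow, +1) and hare (fast, +2):
  init: slow=0, fast=0
  step 1: slow=1, fast=2
  step 2: slow=2, fast=4
  step 3: slow=3, fast=6
  step 4: fast -> None, no cycle

Cycle: no


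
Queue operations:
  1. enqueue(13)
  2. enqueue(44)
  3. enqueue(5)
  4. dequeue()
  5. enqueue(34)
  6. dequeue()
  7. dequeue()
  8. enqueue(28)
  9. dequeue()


enqueue(13) -> [13]
enqueue(44) -> [13, 44]
enqueue(5) -> [13, 44, 5]
dequeue()->13, [44, 5]
enqueue(34) -> [44, 5, 34]
dequeue()->44, [5, 34]
dequeue()->5, [34]
enqueue(28) -> [34, 28]
dequeue()->34, [28]

Final queue: [28]


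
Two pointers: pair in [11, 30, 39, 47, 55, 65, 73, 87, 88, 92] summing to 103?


lo=0(11)+hi=9(92)=103

Yes: 11+92=103


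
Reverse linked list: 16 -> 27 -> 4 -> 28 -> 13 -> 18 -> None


Step 1: curr=16, set curr.next=prev(None) | reversed so far: 16
Step 2: curr=27, set curr.next=prev(16) | reversed so far: 27 -> 16
Step 3: curr=4, set curr.next=prev(27) | reversed so far: 4 -> 27 -> 16
Step 4: curr=28, set curr.next=prev(4) | reversed so far: 28 -> 4 -> 27 -> 16
Step 5: curr=13, set curr.next=prev(28) | reversed so far: 13 -> 28 -> 4 -> 27 -> 16
Step 6: curr=18, set curr.next=prev(13) | reversed so far: 18 -> 13 -> 28 -> 4 -> 27 -> 16

18 -> 13 -> 28 -> 4 -> 27 -> 16 -> None


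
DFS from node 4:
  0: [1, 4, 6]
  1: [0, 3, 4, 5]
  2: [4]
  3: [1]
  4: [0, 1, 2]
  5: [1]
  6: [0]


Visit 4, push [2, 1, 0]
Visit 0, push [6, 1]
Visit 1, push [5, 3]
Visit 3, push []
Visit 5, push []
Visit 6, push []
Visit 2, push []

DFS order: [4, 0, 1, 3, 5, 6, 2]


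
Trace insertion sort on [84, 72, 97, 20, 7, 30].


Initial: [84, 72, 97, 20, 7, 30]
Insert 72: [72, 84, 97, 20, 7, 30]
Insert 97: [72, 84, 97, 20, 7, 30]
Insert 20: [20, 72, 84, 97, 7, 30]
Insert 7: [7, 20, 72, 84, 97, 30]
Insert 30: [7, 20, 30, 72, 84, 97]

Sorted: [7, 20, 30, 72, 84, 97]


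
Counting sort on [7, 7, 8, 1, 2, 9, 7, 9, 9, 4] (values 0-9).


Input: [7, 7, 8, 1, 2, 9, 7, 9, 9, 4]
Counts: [0, 1, 1, 0, 1, 0, 0, 3, 1, 3]

Sorted: [1, 2, 4, 7, 7, 7, 8, 9, 9, 9]


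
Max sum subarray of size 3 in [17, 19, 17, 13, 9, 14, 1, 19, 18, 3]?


[0:3]: 53
[1:4]: 49
[2:5]: 39
[3:6]: 36
[4:7]: 24
[5:8]: 34
[6:9]: 38
[7:10]: 40

Max: 53 at [0:3]


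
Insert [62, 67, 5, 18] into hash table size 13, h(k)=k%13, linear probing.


Insert 62: h=10 -> slot 10
Insert 67: h=2 -> slot 2
Insert 5: h=5 -> slot 5
Insert 18: h=5, 1 probes -> slot 6

Table: [None, None, 67, None, None, 5, 18, None, None, None, 62, None, None]


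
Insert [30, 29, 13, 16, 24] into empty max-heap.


Insert 30: [30]
Insert 29: [30, 29]
Insert 13: [30, 29, 13]
Insert 16: [30, 29, 13, 16]
Insert 24: [30, 29, 13, 16, 24]

Final heap: [30, 29, 13, 16, 24]


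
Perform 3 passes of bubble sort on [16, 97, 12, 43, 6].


Initial: [16, 97, 12, 43, 6]
Pass 1: [16, 12, 43, 6, 97] (3 swaps)
Pass 2: [12, 16, 6, 43, 97] (2 swaps)
Pass 3: [12, 6, 16, 43, 97] (1 swaps)

After 3 passes: [12, 6, 16, 43, 97]


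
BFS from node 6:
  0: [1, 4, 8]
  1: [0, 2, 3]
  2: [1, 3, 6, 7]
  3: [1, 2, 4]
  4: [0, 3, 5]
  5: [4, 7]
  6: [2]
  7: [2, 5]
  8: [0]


Visit 6, enqueue [2]
Visit 2, enqueue [1, 3, 7]
Visit 1, enqueue [0]
Visit 3, enqueue [4]
Visit 7, enqueue [5]
Visit 0, enqueue [8]
Visit 4, enqueue []
Visit 5, enqueue []
Visit 8, enqueue []

BFS order: [6, 2, 1, 3, 7, 0, 4, 5, 8]


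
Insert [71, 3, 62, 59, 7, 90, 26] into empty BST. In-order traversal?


Insert 71: root
Insert 3: L from 71
Insert 62: L from 71 -> R from 3
Insert 59: L from 71 -> R from 3 -> L from 62
Insert 7: L from 71 -> R from 3 -> L from 62 -> L from 59
Insert 90: R from 71
Insert 26: L from 71 -> R from 3 -> L from 62 -> L from 59 -> R from 7

In-order: [3, 7, 26, 59, 62, 71, 90]


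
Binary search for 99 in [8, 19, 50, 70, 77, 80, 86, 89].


Step 1: lo=0, hi=7, mid=3, val=70
Step 2: lo=4, hi=7, mid=5, val=80
Step 3: lo=6, hi=7, mid=6, val=86
Step 4: lo=7, hi=7, mid=7, val=89

Not found


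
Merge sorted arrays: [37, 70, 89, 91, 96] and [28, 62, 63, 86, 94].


Take 28 from B
Take 37 from A
Take 62 from B
Take 63 from B
Take 70 from A
Take 86 from B
Take 89 from A
Take 91 from A
Take 94 from B

Merged: [28, 37, 62, 63, 70, 86, 89, 91, 94, 96]


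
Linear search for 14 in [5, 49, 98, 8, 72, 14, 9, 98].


i=0: 5!=14
i=1: 49!=14
i=2: 98!=14
i=3: 8!=14
i=4: 72!=14
i=5: 14==14 found!

Found at 5, 6 comps


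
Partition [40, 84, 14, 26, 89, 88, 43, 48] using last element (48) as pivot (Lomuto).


Pivot: 48
  40 <= 48: advance i (no swap)
  14 <= 48: swap -> [40, 14, 84, 26, 89, 88, 43, 48]
  26 <= 48: swap -> [40, 14, 26, 84, 89, 88, 43, 48]
  43 <= 48: swap -> [40, 14, 26, 43, 89, 88, 84, 48]
Place pivot at 4: [40, 14, 26, 43, 48, 88, 84, 89]

Partitioned: [40, 14, 26, 43, 48, 88, 84, 89]


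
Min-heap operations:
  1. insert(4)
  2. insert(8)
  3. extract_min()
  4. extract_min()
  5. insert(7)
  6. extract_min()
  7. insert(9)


insert(4) -> [4]
insert(8) -> [4, 8]
extract_min()->4, [8]
extract_min()->8, []
insert(7) -> [7]
extract_min()->7, []
insert(9) -> [9]

Final heap: [9]


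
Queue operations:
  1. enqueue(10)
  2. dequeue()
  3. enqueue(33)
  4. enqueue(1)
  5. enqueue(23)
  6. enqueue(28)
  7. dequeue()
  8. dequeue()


enqueue(10) -> [10]
dequeue()->10, []
enqueue(33) -> [33]
enqueue(1) -> [33, 1]
enqueue(23) -> [33, 1, 23]
enqueue(28) -> [33, 1, 23, 28]
dequeue()->33, [1, 23, 28]
dequeue()->1, [23, 28]

Final queue: [23, 28]


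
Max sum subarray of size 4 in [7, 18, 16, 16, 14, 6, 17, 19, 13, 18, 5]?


[0:4]: 57
[1:5]: 64
[2:6]: 52
[3:7]: 53
[4:8]: 56
[5:9]: 55
[6:10]: 67
[7:11]: 55

Max: 67 at [6:10]


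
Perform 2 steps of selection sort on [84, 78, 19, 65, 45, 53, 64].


Initial: [84, 78, 19, 65, 45, 53, 64]
Step 1: min=19 at 2
  Swap: [19, 78, 84, 65, 45, 53, 64]
Step 2: min=45 at 4
  Swap: [19, 45, 84, 65, 78, 53, 64]

After 2 steps: [19, 45, 84, 65, 78, 53, 64]


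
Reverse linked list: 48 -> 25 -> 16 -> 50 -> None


Step 1: curr=48, set curr.next=prev(None) | reversed so far: 48
Step 2: curr=25, set curr.next=prev(48) | reversed so far: 25 -> 48
Step 3: curr=16, set curr.next=prev(25) | reversed so far: 16 -> 25 -> 48
Step 4: curr=50, set curr.next=prev(16) | reversed so far: 50 -> 16 -> 25 -> 48

50 -> 16 -> 25 -> 48 -> None


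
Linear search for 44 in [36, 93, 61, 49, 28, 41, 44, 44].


i=0: 36!=44
i=1: 93!=44
i=2: 61!=44
i=3: 49!=44
i=4: 28!=44
i=5: 41!=44
i=6: 44==44 found!

Found at 6, 7 comps


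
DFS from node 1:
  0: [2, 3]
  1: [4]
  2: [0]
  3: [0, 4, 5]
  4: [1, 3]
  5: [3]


Visit 1, push [4]
Visit 4, push [3]
Visit 3, push [5, 0]
Visit 0, push [2]
Visit 2, push []
Visit 5, push []

DFS order: [1, 4, 3, 0, 2, 5]


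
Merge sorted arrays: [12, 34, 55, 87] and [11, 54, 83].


Take 11 from B
Take 12 from A
Take 34 from A
Take 54 from B
Take 55 from A
Take 83 from B

Merged: [11, 12, 34, 54, 55, 83, 87]


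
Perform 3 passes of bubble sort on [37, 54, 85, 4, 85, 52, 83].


Initial: [37, 54, 85, 4, 85, 52, 83]
Pass 1: [37, 54, 4, 85, 52, 83, 85] (3 swaps)
Pass 2: [37, 4, 54, 52, 83, 85, 85] (3 swaps)
Pass 3: [4, 37, 52, 54, 83, 85, 85] (2 swaps)

After 3 passes: [4, 37, 52, 54, 83, 85, 85]


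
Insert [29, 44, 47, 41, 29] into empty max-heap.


Insert 29: [29]
Insert 44: [44, 29]
Insert 47: [47, 29, 44]
Insert 41: [47, 41, 44, 29]
Insert 29: [47, 41, 44, 29, 29]

Final heap: [47, 41, 44, 29, 29]


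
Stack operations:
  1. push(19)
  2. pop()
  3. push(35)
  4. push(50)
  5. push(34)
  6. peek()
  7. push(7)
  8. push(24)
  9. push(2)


push(19) -> [19]
pop()->19, []
push(35) -> [35]
push(50) -> [35, 50]
push(34) -> [35, 50, 34]
peek()->34
push(7) -> [35, 50, 34, 7]
push(24) -> [35, 50, 34, 7, 24]
push(2) -> [35, 50, 34, 7, 24, 2]

Final stack: [35, 50, 34, 7, 24, 2]


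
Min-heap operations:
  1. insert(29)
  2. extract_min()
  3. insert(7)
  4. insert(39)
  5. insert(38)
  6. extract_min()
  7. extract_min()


insert(29) -> [29]
extract_min()->29, []
insert(7) -> [7]
insert(39) -> [7, 39]
insert(38) -> [7, 39, 38]
extract_min()->7, [38, 39]
extract_min()->38, [39]

Final heap: [39]


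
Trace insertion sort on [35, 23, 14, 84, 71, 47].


Initial: [35, 23, 14, 84, 71, 47]
Insert 23: [23, 35, 14, 84, 71, 47]
Insert 14: [14, 23, 35, 84, 71, 47]
Insert 84: [14, 23, 35, 84, 71, 47]
Insert 71: [14, 23, 35, 71, 84, 47]
Insert 47: [14, 23, 35, 47, 71, 84]

Sorted: [14, 23, 35, 47, 71, 84]


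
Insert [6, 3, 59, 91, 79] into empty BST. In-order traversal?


Insert 6: root
Insert 3: L from 6
Insert 59: R from 6
Insert 91: R from 6 -> R from 59
Insert 79: R from 6 -> R from 59 -> L from 91

In-order: [3, 6, 59, 79, 91]


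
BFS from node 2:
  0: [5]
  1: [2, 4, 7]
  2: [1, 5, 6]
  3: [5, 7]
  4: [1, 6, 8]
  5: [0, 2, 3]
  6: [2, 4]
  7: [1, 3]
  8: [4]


Visit 2, enqueue [1, 5, 6]
Visit 1, enqueue [4, 7]
Visit 5, enqueue [0, 3]
Visit 6, enqueue []
Visit 4, enqueue [8]
Visit 7, enqueue []
Visit 0, enqueue []
Visit 3, enqueue []
Visit 8, enqueue []

BFS order: [2, 1, 5, 6, 4, 7, 0, 3, 8]


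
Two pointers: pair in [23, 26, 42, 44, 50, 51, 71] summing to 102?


lo=0(23)+hi=6(71)=94
lo=1(26)+hi=6(71)=97
lo=2(42)+hi=6(71)=113
lo=2(42)+hi=5(51)=93
lo=3(44)+hi=5(51)=95
lo=4(50)+hi=5(51)=101

No pair found


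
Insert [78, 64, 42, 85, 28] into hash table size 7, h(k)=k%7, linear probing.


Insert 78: h=1 -> slot 1
Insert 64: h=1, 1 probes -> slot 2
Insert 42: h=0 -> slot 0
Insert 85: h=1, 2 probes -> slot 3
Insert 28: h=0, 4 probes -> slot 4

Table: [42, 78, 64, 85, 28, None, None]


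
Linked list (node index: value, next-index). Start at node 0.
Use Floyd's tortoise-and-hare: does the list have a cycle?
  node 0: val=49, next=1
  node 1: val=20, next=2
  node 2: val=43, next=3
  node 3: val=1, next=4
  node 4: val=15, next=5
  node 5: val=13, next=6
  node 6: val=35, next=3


Floyd's tortoise (slow, +1) and hare (fast, +2):
  init: slow=0, fast=0
  step 1: slow=1, fast=2
  step 2: slow=2, fast=4
  step 3: slow=3, fast=6
  step 4: slow=4, fast=4
  slow == fast at node 4: cycle detected

Cycle: yes


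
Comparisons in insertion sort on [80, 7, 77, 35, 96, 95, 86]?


Algorithm: insertion sort
Input: [80, 7, 77, 35, 96, 95, 86]
Sorted: [7, 35, 77, 80, 86, 95, 96]

12


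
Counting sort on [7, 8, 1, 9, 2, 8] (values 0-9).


Input: [7, 8, 1, 9, 2, 8]
Counts: [0, 1, 1, 0, 0, 0, 0, 1, 2, 1]

Sorted: [1, 2, 7, 8, 8, 9]


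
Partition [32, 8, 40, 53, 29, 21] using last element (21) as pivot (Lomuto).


Pivot: 21
  8 <= 21: swap -> [8, 32, 40, 53, 29, 21]
Place pivot at 1: [8, 21, 40, 53, 29, 32]

Partitioned: [8, 21, 40, 53, 29, 32]


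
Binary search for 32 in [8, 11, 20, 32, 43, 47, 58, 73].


Step 1: lo=0, hi=7, mid=3, val=32

Found at index 3


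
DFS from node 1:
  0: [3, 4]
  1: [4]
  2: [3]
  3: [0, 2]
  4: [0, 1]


Visit 1, push [4]
Visit 4, push [0]
Visit 0, push [3]
Visit 3, push [2]
Visit 2, push []

DFS order: [1, 4, 0, 3, 2]


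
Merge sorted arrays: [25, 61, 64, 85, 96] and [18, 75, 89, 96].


Take 18 from B
Take 25 from A
Take 61 from A
Take 64 from A
Take 75 from B
Take 85 from A
Take 89 from B
Take 96 from A

Merged: [18, 25, 61, 64, 75, 85, 89, 96, 96]


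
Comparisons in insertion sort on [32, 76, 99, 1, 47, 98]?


Algorithm: insertion sort
Input: [32, 76, 99, 1, 47, 98]
Sorted: [1, 32, 47, 76, 98, 99]

10


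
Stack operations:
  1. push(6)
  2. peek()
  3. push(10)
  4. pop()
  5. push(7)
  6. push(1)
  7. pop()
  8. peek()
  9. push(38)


push(6) -> [6]
peek()->6
push(10) -> [6, 10]
pop()->10, [6]
push(7) -> [6, 7]
push(1) -> [6, 7, 1]
pop()->1, [6, 7]
peek()->7
push(38) -> [6, 7, 38]

Final stack: [6, 7, 38]


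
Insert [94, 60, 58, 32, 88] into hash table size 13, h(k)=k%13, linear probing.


Insert 94: h=3 -> slot 3
Insert 60: h=8 -> slot 8
Insert 58: h=6 -> slot 6
Insert 32: h=6, 1 probes -> slot 7
Insert 88: h=10 -> slot 10

Table: [None, None, None, 94, None, None, 58, 32, 60, None, 88, None, None]


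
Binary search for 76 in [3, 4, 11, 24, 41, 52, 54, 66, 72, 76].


Step 1: lo=0, hi=9, mid=4, val=41
Step 2: lo=5, hi=9, mid=7, val=66
Step 3: lo=8, hi=9, mid=8, val=72
Step 4: lo=9, hi=9, mid=9, val=76

Found at index 9


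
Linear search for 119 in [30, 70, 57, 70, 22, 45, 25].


i=0: 30!=119
i=1: 70!=119
i=2: 57!=119
i=3: 70!=119
i=4: 22!=119
i=5: 45!=119
i=6: 25!=119

Not found, 7 comps


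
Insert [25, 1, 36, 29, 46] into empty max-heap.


Insert 25: [25]
Insert 1: [25, 1]
Insert 36: [36, 1, 25]
Insert 29: [36, 29, 25, 1]
Insert 46: [46, 36, 25, 1, 29]

Final heap: [46, 36, 25, 1, 29]


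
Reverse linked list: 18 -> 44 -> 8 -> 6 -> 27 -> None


Step 1: curr=18, set curr.next=prev(None) | reversed so far: 18
Step 2: curr=44, set curr.next=prev(18) | reversed so far: 44 -> 18
Step 3: curr=8, set curr.next=prev(44) | reversed so far: 8 -> 44 -> 18
Step 4: curr=6, set curr.next=prev(8) | reversed so far: 6 -> 8 -> 44 -> 18
Step 5: curr=27, set curr.next=prev(6) | reversed so far: 27 -> 6 -> 8 -> 44 -> 18

27 -> 6 -> 8 -> 44 -> 18 -> None


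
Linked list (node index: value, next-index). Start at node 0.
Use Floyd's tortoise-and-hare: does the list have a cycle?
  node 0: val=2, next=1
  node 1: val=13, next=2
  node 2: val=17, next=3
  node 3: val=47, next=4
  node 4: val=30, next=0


Floyd's tortoise (slow, +1) and hare (fast, +2):
  init: slow=0, fast=0
  step 1: slow=1, fast=2
  step 2: slow=2, fast=4
  step 3: slow=3, fast=1
  step 4: slow=4, fast=3
  step 5: slow=0, fast=0
  slow == fast at node 0: cycle detected

Cycle: yes


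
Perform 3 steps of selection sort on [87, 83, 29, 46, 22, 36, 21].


Initial: [87, 83, 29, 46, 22, 36, 21]
Step 1: min=21 at 6
  Swap: [21, 83, 29, 46, 22, 36, 87]
Step 2: min=22 at 4
  Swap: [21, 22, 29, 46, 83, 36, 87]
Step 3: min=29 at 2
  Swap: [21, 22, 29, 46, 83, 36, 87]

After 3 steps: [21, 22, 29, 46, 83, 36, 87]


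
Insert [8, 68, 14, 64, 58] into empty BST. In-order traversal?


Insert 8: root
Insert 68: R from 8
Insert 14: R from 8 -> L from 68
Insert 64: R from 8 -> L from 68 -> R from 14
Insert 58: R from 8 -> L from 68 -> R from 14 -> L from 64

In-order: [8, 14, 58, 64, 68]


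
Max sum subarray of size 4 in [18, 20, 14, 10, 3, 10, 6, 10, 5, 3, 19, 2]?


[0:4]: 62
[1:5]: 47
[2:6]: 37
[3:7]: 29
[4:8]: 29
[5:9]: 31
[6:10]: 24
[7:11]: 37
[8:12]: 29

Max: 62 at [0:4]


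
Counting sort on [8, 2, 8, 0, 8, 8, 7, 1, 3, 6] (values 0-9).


Input: [8, 2, 8, 0, 8, 8, 7, 1, 3, 6]
Counts: [1, 1, 1, 1, 0, 0, 1, 1, 4, 0]

Sorted: [0, 1, 2, 3, 6, 7, 8, 8, 8, 8]


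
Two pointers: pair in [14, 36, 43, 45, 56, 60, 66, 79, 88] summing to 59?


lo=0(14)+hi=8(88)=102
lo=0(14)+hi=7(79)=93
lo=0(14)+hi=6(66)=80
lo=0(14)+hi=5(60)=74
lo=0(14)+hi=4(56)=70
lo=0(14)+hi=3(45)=59

Yes: 14+45=59


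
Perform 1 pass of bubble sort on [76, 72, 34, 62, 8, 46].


Initial: [76, 72, 34, 62, 8, 46]
Pass 1: [72, 34, 62, 8, 46, 76] (5 swaps)

After 1 pass: [72, 34, 62, 8, 46, 76]
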